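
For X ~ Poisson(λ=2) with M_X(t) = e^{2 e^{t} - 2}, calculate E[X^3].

To find E[X^3], compute M^(3)(0):
M^(1)(t) = 2 e^{t} e^{2 e^{t} - 2}
M^(2)(t) = 4 e^{2 t} e^{2 e^{t} - 2} + 2 e^{t} e^{2 e^{t} - 2}
M^(3)(t) = 8 e^{3 t} e^{2 e^{t} - 2} + 12 e^{2 t} e^{2 e^{t} - 2} + 2 e^{t} e^{2 e^{t} - 2}
M^(3)(0) = 22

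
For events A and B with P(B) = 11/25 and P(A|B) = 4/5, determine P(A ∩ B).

By definition, P(A|B) = P(A ∩ B) / P(B)
So P(A ∩ B) = P(A|B) × P(B)
= 4/5 × 11/25
= 44/125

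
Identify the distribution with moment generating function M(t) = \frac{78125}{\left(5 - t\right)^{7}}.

The MGF M(t) = \frac{78125}{\left(5 - t\right)^{7}} is the standard form for the Gamma distribution.
Comparing with the known MGF formula identifies: Gamma(shape α=7, rate β=5)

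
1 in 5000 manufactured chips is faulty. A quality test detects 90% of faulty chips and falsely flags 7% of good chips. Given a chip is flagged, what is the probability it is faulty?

Let D = the rare event, + = positive/flagged.
P(D) = 1/5000
P(+|D) = 90/100 = 9/10
P(+|D') = 7/100
P(+) = P(+|D)P(D) + P(+|D')P(D')
     = \frac{9}{10} × \frac{1}{5000} + \frac{7}{100} × \frac{4999}{5000}
     = \frac{35083}{500000}
P(D|+) = P(+|D)P(D)/P(+) = \frac{90}{35083}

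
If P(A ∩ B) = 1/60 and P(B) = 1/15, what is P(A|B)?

P(A|B) = P(A ∩ B) / P(B)
= (1/60) / (1/15)
= 1/4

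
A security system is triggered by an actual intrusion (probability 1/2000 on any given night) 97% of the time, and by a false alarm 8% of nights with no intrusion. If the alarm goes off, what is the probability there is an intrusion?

Let D = the rare event, + = positive/flagged.
P(D) = 1/2000
P(+|D) = 97/100
P(+|D') = 8/100 = 2/25
P(+) = P(+|D)P(D) + P(+|D')P(D')
     = \frac{97}{100} × \frac{1}{2000} + \frac{2}{25} × \frac{1999}{2000}
     = \frac{16089}{200000}
P(D|+) = P(+|D)P(D)/P(+) = \frac{97}{16089}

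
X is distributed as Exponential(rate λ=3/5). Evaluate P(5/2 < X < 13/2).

P(5/2 < X < 13/2) = ∫_{5/2}^{13/2} f(x) dx
where f(x) = \frac{3 e^{- \frac{3 x}{5}}}{5}
= - \frac{1}{e^{\frac{39}{10}}} + e^{- \frac{3}{2}}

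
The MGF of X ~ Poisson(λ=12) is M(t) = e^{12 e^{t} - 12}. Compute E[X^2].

To find E[X^2], compute M^(2)(0):
M^(1)(t) = 12 e^{t} e^{12 e^{t} - 12}
M^(2)(t) = 144 e^{2 t} e^{12 e^{t} - 12} + 12 e^{t} e^{12 e^{t} - 12}
M^(2)(0) = 156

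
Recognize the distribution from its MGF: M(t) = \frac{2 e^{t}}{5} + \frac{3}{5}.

The MGF M(t) = \frac{2 e^{t}}{5} + \frac{3}{5} is the standard form for the Bernoulli distribution.
Comparing with the known MGF formula identifies: Bernoulli(p=2/5)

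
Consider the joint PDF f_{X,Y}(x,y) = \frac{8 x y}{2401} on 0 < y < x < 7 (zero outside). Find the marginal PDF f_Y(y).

f_Y(y) = ∫_y^7 \frac{8 x y}{2401} dx = \frac{4 y \left(49 - y^{2}\right)}{2401}
for 0 < y < 7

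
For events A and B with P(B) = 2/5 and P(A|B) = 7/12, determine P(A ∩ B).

By definition, P(A|B) = P(A ∩ B) / P(B)
So P(A ∩ B) = P(A|B) × P(B)
= 7/12 × 2/5
= 7/30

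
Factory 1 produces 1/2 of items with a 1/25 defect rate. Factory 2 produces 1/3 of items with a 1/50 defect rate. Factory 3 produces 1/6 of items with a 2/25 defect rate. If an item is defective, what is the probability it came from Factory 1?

Using Bayes' theorem:
P(F1) = 1/2, P(D|F1) = 1/25
P(F2) = 1/3, P(D|F2) = 1/50
P(F3) = 1/6, P(D|F3) = 2/25
P(D) = P(D|F1)P(F1) + P(D|F2)P(F2) + P(D|F3)P(F3)
     = \frac{1}{25}
P(F1|D) = P(D|F1)P(F1) / P(D)
= \frac{1}{2}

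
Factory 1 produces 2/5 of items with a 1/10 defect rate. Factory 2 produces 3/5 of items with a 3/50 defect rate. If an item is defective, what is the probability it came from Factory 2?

Using Bayes' theorem:
P(F1) = 2/5, P(D|F1) = 1/10
P(F2) = 3/5, P(D|F2) = 3/50
P(D) = P(D|F1)P(F1) + P(D|F2)P(F2)
     = \frac{19}{250}
P(F2|D) = P(D|F2)P(F2) / P(D)
= \frac{9}{19}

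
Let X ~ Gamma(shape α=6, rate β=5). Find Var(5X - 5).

For X ~ Gamma(shape α=6, rate β=5):
Var(X) = \frac{6}{25}
Var(5X - 5) = (5)² × Var(X) = 25 × \frac{6}{25} = 6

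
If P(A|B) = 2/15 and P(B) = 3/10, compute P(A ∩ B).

By definition, P(A|B) = P(A ∩ B) / P(B)
So P(A ∩ B) = P(A|B) × P(B)
= 2/15 × 3/10
= 1/25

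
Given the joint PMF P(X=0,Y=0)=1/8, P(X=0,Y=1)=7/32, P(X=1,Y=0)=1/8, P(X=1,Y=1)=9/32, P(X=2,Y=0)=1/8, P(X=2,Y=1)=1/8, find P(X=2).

P(X=2) = P(X=2,Y=0) + P(X=2,Y=1)
= 1/8 + 1/8
= 1/4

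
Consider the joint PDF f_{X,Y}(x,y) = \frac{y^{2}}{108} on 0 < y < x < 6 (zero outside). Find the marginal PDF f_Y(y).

f_Y(y) = ∫_y^6 \frac{y^{2}}{108} dx = \frac{y^{2} \left(6 - y\right)}{108}
for 0 < y < 6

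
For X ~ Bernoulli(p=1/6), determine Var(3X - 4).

For X ~ Bernoulli(p=1/6):
Var(X) = \frac{5}{36}
Var(3X - 4) = (3)² × Var(X) = 9 × \frac{5}{36} = \frac{5}{4}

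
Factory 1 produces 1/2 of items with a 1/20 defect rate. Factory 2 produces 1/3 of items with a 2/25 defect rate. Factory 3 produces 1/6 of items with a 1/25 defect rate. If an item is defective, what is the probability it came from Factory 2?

Using Bayes' theorem:
P(F1) = 1/2, P(D|F1) = 1/20
P(F2) = 1/3, P(D|F2) = 2/25
P(F3) = 1/6, P(D|F3) = 1/25
P(D) = P(D|F1)P(F1) + P(D|F2)P(F2) + P(D|F3)P(F3)
     = \frac{7}{120}
P(F2|D) = P(D|F2)P(F2) / P(D)
= \frac{16}{35}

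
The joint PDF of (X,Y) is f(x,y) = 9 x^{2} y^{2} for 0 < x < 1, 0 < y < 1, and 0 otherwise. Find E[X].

E[X] = ∫_0^1 ∫_0^1 x × f(x,y) dy dx
= ∫_0^1 ∫_0^1 x × (9 x^{2} y^{2}) dy dx
= \frac{3}{4}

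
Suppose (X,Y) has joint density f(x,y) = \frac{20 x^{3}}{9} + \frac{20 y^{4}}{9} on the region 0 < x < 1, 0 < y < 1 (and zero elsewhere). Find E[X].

E[X] = ∫_0^1 ∫_0^1 x × f(x,y) dy dx
= ∫_0^1 ∫_0^1 x × (\frac{20 x^{3}}{9} + \frac{20 y^{4}}{9}) dy dx
= \frac{2}{3}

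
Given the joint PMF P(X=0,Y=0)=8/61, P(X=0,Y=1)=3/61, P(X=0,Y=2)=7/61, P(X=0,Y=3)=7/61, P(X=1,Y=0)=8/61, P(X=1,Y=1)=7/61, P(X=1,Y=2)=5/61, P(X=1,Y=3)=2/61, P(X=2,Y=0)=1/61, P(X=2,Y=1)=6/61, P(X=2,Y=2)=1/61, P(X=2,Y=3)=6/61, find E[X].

First find marginal of X:
P(X=0) = 25/61
P(X=1) = 22/61
P(X=2) = 14/61
E[X] = 0 × 25/61 + 1 × 22/61 + 2 × 14/61 = 50/61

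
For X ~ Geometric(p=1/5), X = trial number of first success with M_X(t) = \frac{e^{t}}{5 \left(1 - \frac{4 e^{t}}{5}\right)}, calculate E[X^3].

To find E[X^3], compute M^(3)(0):
M^(1)(t) = \frac{e^{t}}{5 \left(1 - \frac{4 e^{t}}{5}\right)} + \frac{4 e^{2 t}}{25 \left(1 - \frac{4 e^{t}}{5}\right)^{2}}
M^(2)(t) = \frac{e^{t}}{5 \left(1 - \frac{4 e^{t}}{5}\right)} + \frac{12 e^{2 t}}{25 \left(1 - \frac{4 e^{t}}{5}\right)^{2}} + \frac{32 e^{3 t}}{125 \left(1 - \frac{4 e^{t}}{5}\right)^{3}}
M^(3)(t) = \frac{e^{t}}{5 \left(1 - \frac{4 e^{t}}{5}\right)} + \frac{28 e^{2 t}}{25 \left(1 - \frac{4 e^{t}}{5}\right)^{2}} + \frac{192 e^{3 t}}{125 \left(1 - \frac{4 e^{t}}{5}\right)^{3}} + \frac{384 e^{4 t}}{625 \left(1 - \frac{4 e^{t}}{5}\right)^{4}}
M^(3)(0) = 605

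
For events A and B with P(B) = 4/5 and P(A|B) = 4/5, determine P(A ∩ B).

By definition, P(A|B) = P(A ∩ B) / P(B)
So P(A ∩ B) = P(A|B) × P(B)
= 4/5 × 4/5
= 16/25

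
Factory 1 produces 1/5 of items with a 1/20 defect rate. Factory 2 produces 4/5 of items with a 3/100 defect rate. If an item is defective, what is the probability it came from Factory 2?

Using Bayes' theorem:
P(F1) = 1/5, P(D|F1) = 1/20
P(F2) = 4/5, P(D|F2) = 3/100
P(D) = P(D|F1)P(F1) + P(D|F2)P(F2)
     = \frac{17}{500}
P(F2|D) = P(D|F2)P(F2) / P(D)
= \frac{12}{17}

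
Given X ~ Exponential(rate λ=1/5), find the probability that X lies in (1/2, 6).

P(1/2 < X < 6) = ∫_{1/2}^{6} f(x) dx
where f(x) = \frac{e^{- \frac{x}{5}}}{5}
= - \frac{1}{e^{\frac{6}{5}}} + e^{- \frac{1}{10}}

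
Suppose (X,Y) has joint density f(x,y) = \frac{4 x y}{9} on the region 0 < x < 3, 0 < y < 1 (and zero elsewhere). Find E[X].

f_X(x) = ∫_0^1 \frac{4 x y}{9} dy = \frac{2 x}{9}
E[X] = ∫_0^3 x × (\frac{2 x}{9}) dx = 2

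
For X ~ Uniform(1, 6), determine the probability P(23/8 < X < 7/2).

P(23/8 < X < 7/2) = ∫_{23/8}^{7/2} f(x) dx
where f(x) = \frac{1}{5}
= \frac{1}{8}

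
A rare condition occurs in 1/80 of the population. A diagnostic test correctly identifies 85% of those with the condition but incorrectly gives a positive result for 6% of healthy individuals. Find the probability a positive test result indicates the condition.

Let D = the rare event, + = positive/flagged.
P(D) = 1/80
P(+|D) = 85/100 = 17/20
P(+|D') = 6/100 = 3/50
P(+) = P(+|D)P(D) + P(+|D')P(D')
     = \frac{17}{20} × \frac{1}{80} + \frac{3}{50} × \frac{79}{80}
     = \frac{559}{8000}
P(D|+) = P(+|D)P(D)/P(+) = \frac{85}{559}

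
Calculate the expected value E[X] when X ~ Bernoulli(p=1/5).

For X ~ Bernoulli(p=1/5), the expected value is:
E[X] = \frac{1}{5}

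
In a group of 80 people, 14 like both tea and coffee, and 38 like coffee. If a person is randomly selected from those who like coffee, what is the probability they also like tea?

P(A ∩ B) = 14/80 = 7/40
P(B) = 38/80 = 19/40
P(A|B) = P(A ∩ B) / P(B) = (7/40) / (19/40) = 7/19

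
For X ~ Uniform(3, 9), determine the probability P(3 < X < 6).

P(3 < X < 6) = ∫_{3}^{6} f(x) dx
where f(x) = \frac{1}{6}
= \frac{1}{2}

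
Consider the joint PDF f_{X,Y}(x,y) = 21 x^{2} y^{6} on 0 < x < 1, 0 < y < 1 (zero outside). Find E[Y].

E[Y] = ∫_0^1 ∫_0^1 y × f(x,y) dx dy
= \frac{7}{8}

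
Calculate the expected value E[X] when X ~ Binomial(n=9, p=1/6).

For X ~ Binomial(n=9, p=1/6), the expected value is:
E[X] = \frac{3}{2}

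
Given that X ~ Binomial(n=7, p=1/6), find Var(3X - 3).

For X ~ Binomial(n=7, p=1/6):
Var(X) = \frac{35}{36}
Var(3X - 3) = (3)² × Var(X) = 9 × \frac{35}{36} = \frac{35}{4}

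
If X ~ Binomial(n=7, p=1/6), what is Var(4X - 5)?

For X ~ Binomial(n=7, p=1/6):
Var(X) = \frac{35}{36}
Var(4X - 5) = (4)² × Var(X) = 16 × \frac{35}{36} = \frac{140}{9}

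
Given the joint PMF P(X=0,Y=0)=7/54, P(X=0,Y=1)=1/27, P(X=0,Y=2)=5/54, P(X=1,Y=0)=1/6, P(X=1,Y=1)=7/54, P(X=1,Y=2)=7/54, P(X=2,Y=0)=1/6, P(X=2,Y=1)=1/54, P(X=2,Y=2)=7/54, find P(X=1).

P(X=1) = P(X=1,Y=0) + P(X=1,Y=1) + P(X=1,Y=2)
= 1/6 + 7/54 + 7/54
= 23/54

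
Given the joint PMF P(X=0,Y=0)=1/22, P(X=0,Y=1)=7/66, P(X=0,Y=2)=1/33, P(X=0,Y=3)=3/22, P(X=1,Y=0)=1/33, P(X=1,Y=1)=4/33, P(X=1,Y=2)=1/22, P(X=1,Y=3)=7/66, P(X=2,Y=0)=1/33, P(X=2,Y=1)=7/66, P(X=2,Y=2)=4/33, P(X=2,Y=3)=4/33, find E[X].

First find marginal of X:
P(X=0) = 7/22
P(X=1) = 10/33
P(X=2) = 25/66
E[X] = 0 × 7/22 + 1 × 10/33 + 2 × 25/66 = 35/33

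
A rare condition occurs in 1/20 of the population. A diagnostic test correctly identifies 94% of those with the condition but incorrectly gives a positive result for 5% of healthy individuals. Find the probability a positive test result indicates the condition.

Let D = the rare event, + = positive/flagged.
P(D) = 1/20
P(+|D) = 94/100 = 47/50
P(+|D') = 5/100 = 1/20
P(+) = P(+|D)P(D) + P(+|D')P(D')
     = \frac{47}{50} × \frac{1}{20} + \frac{1}{20} × \frac{19}{20}
     = \frac{189}{2000}
P(D|+) = P(+|D)P(D)/P(+) = \frac{94}{189}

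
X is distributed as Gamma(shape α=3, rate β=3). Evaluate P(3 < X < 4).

P(3 < X < 4) = ∫_{3}^{4} f(x) dx
where f(x) = \frac{27 x^{2} e^{- 3 x}}{2}
= \frac{-170 + 101 e^{3}}{2 e^{12}}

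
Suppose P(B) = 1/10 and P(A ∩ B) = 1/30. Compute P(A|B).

P(A|B) = P(A ∩ B) / P(B)
= (1/30) / (1/10)
= 1/3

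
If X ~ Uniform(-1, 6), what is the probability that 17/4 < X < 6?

P(17/4 < X < 6) = ∫_{17/4}^{6} f(x) dx
where f(x) = \frac{1}{7}
= \frac{1}{4}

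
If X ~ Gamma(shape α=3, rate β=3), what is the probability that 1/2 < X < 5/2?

P(1/2 < X < 5/2) = ∫_{1/2}^{5/2} f(x) dx
where f(x) = \frac{27 x^{2} e^{- 3 x}}{2}
= \frac{-293 + 29 e^{6}}{8 e^{\frac{15}{2}}}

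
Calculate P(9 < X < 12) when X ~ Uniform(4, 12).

P(9 < X < 12) = ∫_{9}^{12} f(x) dx
where f(x) = \frac{1}{8}
= \frac{3}{8}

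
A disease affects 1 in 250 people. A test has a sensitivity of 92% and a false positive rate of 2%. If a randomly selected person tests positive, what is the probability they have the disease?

Let D = the rare event, + = positive/flagged.
P(D) = 1/250
P(+|D) = 92/100 = 23/25
P(+|D') = 2/100 = 1/50
P(+) = P(+|D)P(D) + P(+|D')P(D')
     = \frac{23}{25} × \frac{1}{250} + \frac{1}{50} × \frac{249}{250}
     = \frac{59}{2500}
P(D|+) = P(+|D)P(D)/P(+) = \frac{46}{295}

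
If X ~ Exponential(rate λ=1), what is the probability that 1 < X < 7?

P(1 < X < 7) = ∫_{1}^{7} f(x) dx
where f(x) = e^{- x}
= - \frac{1 - e^{6}}{e^{7}}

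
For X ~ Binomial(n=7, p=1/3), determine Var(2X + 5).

For X ~ Binomial(n=7, p=1/3):
Var(X) = \frac{14}{9}
Var(2X + 5) = (2)² × Var(X) = 4 × \frac{14}{9} = \frac{56}{9}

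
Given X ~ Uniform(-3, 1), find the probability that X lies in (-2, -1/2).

P(-2 < X < -1/2) = ∫_{-2}^{-1/2} f(x) dx
where f(x) = \frac{1}{4}
= \frac{3}{8}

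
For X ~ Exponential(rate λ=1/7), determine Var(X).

For X ~ Exponential(rate λ=1/7):
Var(X) = 49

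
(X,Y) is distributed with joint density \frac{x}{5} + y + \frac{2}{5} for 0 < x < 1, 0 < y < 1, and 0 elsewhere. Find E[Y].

E[Y] = ∫_0^1 ∫_0^1 y × f(x,y) dx dy
= \frac{7}{12}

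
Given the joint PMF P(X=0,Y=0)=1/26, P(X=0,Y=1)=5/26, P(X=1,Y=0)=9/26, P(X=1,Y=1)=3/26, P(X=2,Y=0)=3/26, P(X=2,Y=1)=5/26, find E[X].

First find marginal of X:
P(X=0) = 3/13
P(X=1) = 6/13
P(X=2) = 4/13
E[X] = 0 × 3/13 + 1 × 6/13 + 2 × 4/13 = 14/13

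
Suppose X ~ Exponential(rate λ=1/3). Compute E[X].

For X ~ Exponential(rate λ=1/3), the expected value is:
E[X] = 3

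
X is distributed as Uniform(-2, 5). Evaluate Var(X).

For X ~ Uniform(-2, 5):
Var(X) = \frac{49}{12}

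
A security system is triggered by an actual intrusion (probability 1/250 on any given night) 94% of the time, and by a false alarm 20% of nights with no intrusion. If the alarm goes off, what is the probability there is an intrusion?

Let D = the rare event, + = positive/flagged.
P(D) = 1/250
P(+|D) = 94/100 = 47/50
P(+|D') = 20/100 = 1/5
P(+) = P(+|D)P(D) + P(+|D')P(D')
     = \frac{47}{50} × \frac{1}{250} + \frac{1}{5} × \frac{249}{250}
     = \frac{2537}{12500}
P(D|+) = P(+|D)P(D)/P(+) = \frac{47}{2537}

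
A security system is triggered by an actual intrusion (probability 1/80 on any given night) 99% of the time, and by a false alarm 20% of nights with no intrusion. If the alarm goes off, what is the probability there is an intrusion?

Let D = the rare event, + = positive/flagged.
P(D) = 1/80
P(+|D) = 99/100
P(+|D') = 20/100 = 1/5
P(+) = P(+|D)P(D) + P(+|D')P(D')
     = \frac{99}{100} × \frac{1}{80} + \frac{1}{5} × \frac{79}{80}
     = \frac{1679}{8000}
P(D|+) = P(+|D)P(D)/P(+) = \frac{99}{1679}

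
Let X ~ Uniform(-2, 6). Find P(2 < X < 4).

P(2 < X < 4) = ∫_{2}^{4} f(x) dx
where f(x) = \frac{1}{8}
= \frac{1}{4}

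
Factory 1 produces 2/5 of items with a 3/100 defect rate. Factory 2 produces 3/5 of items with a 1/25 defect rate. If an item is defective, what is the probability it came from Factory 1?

Using Bayes' theorem:
P(F1) = 2/5, P(D|F1) = 3/100
P(F2) = 3/5, P(D|F2) = 1/25
P(D) = P(D|F1)P(F1) + P(D|F2)P(F2)
     = \frac{9}{250}
P(F1|D) = P(D|F1)P(F1) / P(D)
= \frac{1}{3}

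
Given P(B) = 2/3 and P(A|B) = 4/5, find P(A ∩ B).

By definition, P(A|B) = P(A ∩ B) / P(B)
So P(A ∩ B) = P(A|B) × P(B)
= 4/5 × 2/3
= 8/15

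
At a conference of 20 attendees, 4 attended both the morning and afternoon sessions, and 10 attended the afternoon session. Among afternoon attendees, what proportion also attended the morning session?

P(A ∩ B) = 4/20 = 1/5
P(B) = 10/20 = 1/2
P(A|B) = P(A ∩ B) / P(B) = (1/5) / (1/2) = 2/5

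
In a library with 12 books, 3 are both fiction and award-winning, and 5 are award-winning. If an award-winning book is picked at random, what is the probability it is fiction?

P(A ∩ B) = 3/12 = 1/4
P(B) = 5/12
P(A|B) = P(A ∩ B) / P(B) = (1/4) / (5/12) = 3/5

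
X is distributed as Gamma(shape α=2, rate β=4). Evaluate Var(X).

For X ~ Gamma(shape α=2, rate β=4):
Var(X) = \frac{1}{8}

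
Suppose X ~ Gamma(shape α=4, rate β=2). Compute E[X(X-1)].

E[X(X-1)] = E[X² - X] = E[X²] - E[X]
E[X] = 2
E[X²] = Var(X) + (E[X])² = 1 + (2)² = 5
E[X(X-1)] = 5 - 2 = 3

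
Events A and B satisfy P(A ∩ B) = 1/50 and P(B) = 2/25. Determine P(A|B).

P(A|B) = P(A ∩ B) / P(B)
= (1/50) / (2/25)
= 1/4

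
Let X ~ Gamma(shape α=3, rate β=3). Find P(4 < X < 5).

P(4 < X < 5) = ∫_{4}^{5} f(x) dx
where f(x) = \frac{27 x^{2} e^{- 3 x}}{2}
= \frac{-257 + 170 e^{3}}{2 e^{15}}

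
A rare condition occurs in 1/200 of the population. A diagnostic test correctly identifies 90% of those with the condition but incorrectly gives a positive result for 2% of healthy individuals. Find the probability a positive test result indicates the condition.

Let D = the rare event, + = positive/flagged.
P(D) = 1/200
P(+|D) = 90/100 = 9/10
P(+|D') = 2/100 = 1/50
P(+) = P(+|D)P(D) + P(+|D')P(D')
     = \frac{9}{10} × \frac{1}{200} + \frac{1}{50} × \frac{199}{200}
     = \frac{61}{2500}
P(D|+) = P(+|D)P(D)/P(+) = \frac{45}{244}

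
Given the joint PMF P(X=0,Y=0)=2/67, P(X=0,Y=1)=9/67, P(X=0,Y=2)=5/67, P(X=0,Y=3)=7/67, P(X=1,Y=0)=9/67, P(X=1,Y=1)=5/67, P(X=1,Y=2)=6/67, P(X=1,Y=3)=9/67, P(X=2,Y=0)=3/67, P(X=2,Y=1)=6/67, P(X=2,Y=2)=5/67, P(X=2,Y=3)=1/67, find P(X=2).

P(X=2) = P(X=2,Y=0) + P(X=2,Y=1) + P(X=2,Y=2) + P(X=2,Y=3)
= 3/67 + 6/67 + 5/67 + 1/67
= 15/67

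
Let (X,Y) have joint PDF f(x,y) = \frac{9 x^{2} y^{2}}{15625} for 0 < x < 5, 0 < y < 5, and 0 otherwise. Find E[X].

f_X(x) = ∫_0^5 \frac{9 x^{2} y^{2}}{15625} dy = \frac{3 x^{2}}{125}
E[X] = ∫_0^5 x × (\frac{3 x^{2}}{125}) dx = \frac{15}{4}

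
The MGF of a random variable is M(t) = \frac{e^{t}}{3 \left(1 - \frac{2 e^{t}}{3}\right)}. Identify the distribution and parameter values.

The MGF M(t) = \frac{e^{t}}{3 \left(1 - \frac{2 e^{t}}{3}\right)} is the standard form for the Geometric distribution.
Comparing with the known MGF formula identifies: Geometric(p=1/3), X = trial number of first success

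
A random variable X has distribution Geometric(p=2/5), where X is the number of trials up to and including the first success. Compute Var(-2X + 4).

For X ~ Geometric(p=2/5), where X is the number of trials up to and including the first success:
Var(X) = \frac{15}{4}
Var(-2X + 4) = (-2)² × Var(X) = 4 × \frac{15}{4} = 15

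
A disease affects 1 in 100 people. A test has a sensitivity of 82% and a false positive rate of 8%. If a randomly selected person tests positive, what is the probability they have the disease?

Let D = the rare event, + = positive/flagged.
P(D) = 1/100
P(+|D) = 82/100 = 41/50
P(+|D') = 8/100 = 2/25
P(+) = P(+|D)P(D) + P(+|D')P(D')
     = \frac{41}{50} × \frac{1}{100} + \frac{2}{25} × \frac{99}{100}
     = \frac{437}{5000}
P(D|+) = P(+|D)P(D)/P(+) = \frac{41}{437}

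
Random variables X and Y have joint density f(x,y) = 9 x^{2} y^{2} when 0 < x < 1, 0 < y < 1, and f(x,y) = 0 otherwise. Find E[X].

E[X] = ∫_0^1 ∫_0^1 x × f(x,y) dy dx
= ∫_0^1 ∫_0^1 x × (9 x^{2} y^{2}) dy dx
= \frac{3}{4}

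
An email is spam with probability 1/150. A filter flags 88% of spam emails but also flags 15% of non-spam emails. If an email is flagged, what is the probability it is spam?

Let D = the rare event, + = positive/flagged.
P(D) = 1/150
P(+|D) = 88/100 = 22/25
P(+|D') = 15/100 = 3/20
P(+) = P(+|D)P(D) + P(+|D')P(D')
     = \frac{22}{25} × \frac{1}{150} + \frac{3}{20} × \frac{149}{150}
     = \frac{2323}{15000}
P(D|+) = P(+|D)P(D)/P(+) = \frac{88}{2323}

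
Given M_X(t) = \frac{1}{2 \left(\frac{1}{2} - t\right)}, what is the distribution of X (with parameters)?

The MGF M(t) = \frac{1}{2 \left(\frac{1}{2} - t\right)} is the standard form for the Exponential distribution.
Comparing with the known MGF formula identifies: Exponential(rate λ=1/2)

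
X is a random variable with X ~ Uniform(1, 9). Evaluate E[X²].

Using the identity E[X²] = Var(X) + (E[X])²:
E[X] = 5
Var(X) = \frac{16}{3}
E[X²] = \frac{16}{3} + (5)²
= \frac{91}{3}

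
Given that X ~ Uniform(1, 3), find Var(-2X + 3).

For X ~ Uniform(1, 3):
Var(X) = \frac{1}{3}
Var(-2X + 3) = (-2)² × Var(X) = 4 × \frac{1}{3} = \frac{4}{3}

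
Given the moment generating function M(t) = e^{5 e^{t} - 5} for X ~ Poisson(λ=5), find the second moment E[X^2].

To find E[X^2], compute M^(2)(0):
M^(1)(t) = 5 e^{t} e^{5 e^{t} - 5}
M^(2)(t) = 25 e^{2 t} e^{5 e^{t} - 5} + 5 e^{t} e^{5 e^{t} - 5}
M^(2)(0) = 30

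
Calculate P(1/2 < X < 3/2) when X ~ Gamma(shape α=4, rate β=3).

P(1/2 < X < 3/2) = ∫_{1/2}^{3/2} f(x) dx
where f(x) = \frac{27 x^{3} e^{- 3 x}}{2}
= \frac{-493 + 67 e^{3}}{16 e^{\frac{9}{2}}}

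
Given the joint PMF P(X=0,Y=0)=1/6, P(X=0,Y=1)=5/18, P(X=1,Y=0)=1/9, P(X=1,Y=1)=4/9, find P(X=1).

P(X=1) = P(X=1,Y=0) + P(X=1,Y=1)
= 1/9 + 4/9
= 5/9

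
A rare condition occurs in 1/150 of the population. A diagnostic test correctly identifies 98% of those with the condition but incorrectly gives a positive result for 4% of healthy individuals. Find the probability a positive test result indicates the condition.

Let D = the rare event, + = positive/flagged.
P(D) = 1/150
P(+|D) = 98/100 = 49/50
P(+|D') = 4/100 = 1/25
P(+) = P(+|D)P(D) + P(+|D')P(D')
     = \frac{49}{50} × \frac{1}{150} + \frac{1}{25} × \frac{149}{150}
     = \frac{347}{7500}
P(D|+) = P(+|D)P(D)/P(+) = \frac{49}{347}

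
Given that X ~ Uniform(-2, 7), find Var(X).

For X ~ Uniform(-2, 7):
Var(X) = \frac{27}{4}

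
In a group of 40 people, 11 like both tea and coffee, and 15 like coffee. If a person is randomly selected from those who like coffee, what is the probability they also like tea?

P(A ∩ B) = 11/40
P(B) = 15/40 = 3/8
P(A|B) = P(A ∩ B) / P(B) = (11/40) / (3/8) = 11/15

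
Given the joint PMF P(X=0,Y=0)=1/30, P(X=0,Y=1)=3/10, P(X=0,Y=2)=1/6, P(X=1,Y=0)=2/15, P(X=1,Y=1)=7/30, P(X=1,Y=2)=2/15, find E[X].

First find marginal of X:
P(X=0) = 1/2
P(X=1) = 1/2
E[X] = 0 × 1/2 + 1 × 1/2 = 1/2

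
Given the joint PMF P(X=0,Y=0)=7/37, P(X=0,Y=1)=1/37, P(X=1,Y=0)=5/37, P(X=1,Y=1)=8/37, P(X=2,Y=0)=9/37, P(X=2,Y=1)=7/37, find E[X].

First find marginal of X:
P(X=0) = 8/37
P(X=1) = 13/37
P(X=2) = 16/37
E[X] = 0 × 8/37 + 1 × 13/37 + 2 × 16/37 = 45/37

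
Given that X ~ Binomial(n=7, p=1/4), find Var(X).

For X ~ Binomial(n=7, p=1/4):
Var(X) = \frac{21}{16}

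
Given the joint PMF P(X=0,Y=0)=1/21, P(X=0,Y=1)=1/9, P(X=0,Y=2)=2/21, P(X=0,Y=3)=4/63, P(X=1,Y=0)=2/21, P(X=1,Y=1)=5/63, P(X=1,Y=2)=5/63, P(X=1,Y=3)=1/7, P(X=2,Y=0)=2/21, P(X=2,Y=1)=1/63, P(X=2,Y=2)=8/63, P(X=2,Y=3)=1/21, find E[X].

First find marginal of X:
P(X=0) = 20/63
P(X=1) = 25/63
P(X=2) = 2/7
E[X] = 0 × 20/63 + 1 × 25/63 + 2 × 2/7 = 61/63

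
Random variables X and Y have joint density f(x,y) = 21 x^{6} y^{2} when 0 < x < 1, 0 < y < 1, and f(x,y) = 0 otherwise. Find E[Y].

E[Y] = ∫_0^1 ∫_0^1 y × f(x,y) dx dy
= \frac{3}{4}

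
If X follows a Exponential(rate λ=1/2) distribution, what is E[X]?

For X ~ Exponential(rate λ=1/2), the expected value is:
E[X] = 2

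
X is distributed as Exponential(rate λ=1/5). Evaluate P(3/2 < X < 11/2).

P(3/2 < X < 11/2) = ∫_{3/2}^{11/2} f(x) dx
where f(x) = \frac{e^{- \frac{x}{5}}}{5}
= - \frac{1 - e^{\frac{4}{5}}}{e^{\frac{11}{10}}}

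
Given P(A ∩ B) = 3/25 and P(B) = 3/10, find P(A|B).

P(A|B) = P(A ∩ B) / P(B)
= (3/25) / (3/10)
= 2/5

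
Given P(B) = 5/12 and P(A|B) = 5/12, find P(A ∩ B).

By definition, P(A|B) = P(A ∩ B) / P(B)
So P(A ∩ B) = P(A|B) × P(B)
= 5/12 × 5/12
= 25/144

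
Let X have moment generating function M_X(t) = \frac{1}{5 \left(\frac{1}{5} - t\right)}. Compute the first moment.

To find E[X], compute M^(1)(0):
M^(1)(t) = \frac{1}{5 \left(\frac{1}{5} - t\right)^{2}}
M^(1)(0) = 5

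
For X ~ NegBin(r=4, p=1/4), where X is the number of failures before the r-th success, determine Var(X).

For X ~ NegBin(r=4, p=1/4), where X is the number of failures before the r-th success:
Var(X) = 48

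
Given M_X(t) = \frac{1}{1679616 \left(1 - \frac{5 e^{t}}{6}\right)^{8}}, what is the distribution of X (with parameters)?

The MGF M(t) = \frac{1}{1679616 \left(1 - \frac{5 e^{t}}{6}\right)^{8}} is the standard form for the NegativeBinomial distribution.
Comparing with the known MGF formula identifies: NegBin(r=8, p=1/6), X = failures before r-th success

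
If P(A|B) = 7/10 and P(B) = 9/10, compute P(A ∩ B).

By definition, P(A|B) = P(A ∩ B) / P(B)
So P(A ∩ B) = P(A|B) × P(B)
= 7/10 × 9/10
= 63/100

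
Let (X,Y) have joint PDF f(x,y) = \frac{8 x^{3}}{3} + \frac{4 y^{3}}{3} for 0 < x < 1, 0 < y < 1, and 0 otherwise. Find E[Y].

E[Y] = ∫_0^1 ∫_0^1 y × f(x,y) dx dy
= \frac{3}{5}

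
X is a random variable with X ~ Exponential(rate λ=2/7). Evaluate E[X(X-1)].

E[X(X-1)] = E[X² - X] = E[X²] - E[X]
E[X] = \frac{7}{2}
E[X²] = Var(X) + (E[X])² = \frac{49}{4} + (\frac{7}{2})² = \frac{49}{2}
E[X(X-1)] = \frac{49}{2} - \frac{7}{2} = 21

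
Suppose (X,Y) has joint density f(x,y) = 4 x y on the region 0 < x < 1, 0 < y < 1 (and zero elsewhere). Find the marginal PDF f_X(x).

f_X(x) = ∫_0^1 f(x,y) dy
= ∫_0^1 4 x y dy
= 2 x for 0 < x < 1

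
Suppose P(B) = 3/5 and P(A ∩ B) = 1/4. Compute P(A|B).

P(A|B) = P(A ∩ B) / P(B)
= (1/4) / (3/5)
= 5/12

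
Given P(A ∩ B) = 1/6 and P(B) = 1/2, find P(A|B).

P(A|B) = P(A ∩ B) / P(B)
= (1/6) / (1/2)
= 1/3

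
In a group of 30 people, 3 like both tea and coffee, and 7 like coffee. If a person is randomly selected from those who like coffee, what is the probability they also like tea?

P(A ∩ B) = 3/30 = 1/10
P(B) = 7/30
P(A|B) = P(A ∩ B) / P(B) = (1/10) / (7/30) = 3/7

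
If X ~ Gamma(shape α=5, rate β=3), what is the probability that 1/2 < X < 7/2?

P(1/2 < X < 7/2) = ∫_{1/2}^{7/2} f(x) dx
where f(x) = \frac{81 x^{4} e^{- 3 x}}{8}
= \frac{-98051 + 563 e^{9}}{128 e^{\frac{21}{2}}}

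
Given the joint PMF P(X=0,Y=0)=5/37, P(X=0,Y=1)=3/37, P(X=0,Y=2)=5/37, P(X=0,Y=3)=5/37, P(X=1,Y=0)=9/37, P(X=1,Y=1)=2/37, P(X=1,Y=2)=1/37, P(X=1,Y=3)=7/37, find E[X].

First find marginal of X:
P(X=0) = 18/37
P(X=1) = 19/37
E[X] = 0 × 18/37 + 1 × 19/37 = 19/37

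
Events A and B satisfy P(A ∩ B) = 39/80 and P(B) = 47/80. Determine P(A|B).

P(A|B) = P(A ∩ B) / P(B)
= (39/80) / (47/80)
= 39/47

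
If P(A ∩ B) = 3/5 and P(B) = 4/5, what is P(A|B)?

P(A|B) = P(A ∩ B) / P(B)
= (3/5) / (4/5)
= 3/4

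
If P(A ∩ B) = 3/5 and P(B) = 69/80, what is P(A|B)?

P(A|B) = P(A ∩ B) / P(B)
= (3/5) / (69/80)
= 16/23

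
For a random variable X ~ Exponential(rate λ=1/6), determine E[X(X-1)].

E[X(X-1)] = E[X² - X] = E[X²] - E[X]
E[X] = 6
E[X²] = Var(X) + (E[X])² = 36 + (6)² = 72
E[X(X-1)] = 72 - 6 = 66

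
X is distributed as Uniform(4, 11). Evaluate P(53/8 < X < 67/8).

P(53/8 < X < 67/8) = ∫_{53/8}^{67/8} f(x) dx
where f(x) = \frac{1}{7}
= \frac{1}{4}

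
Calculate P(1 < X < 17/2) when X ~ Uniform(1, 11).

P(1 < X < 17/2) = ∫_{1}^{17/2} f(x) dx
where f(x) = \frac{1}{10}
= \frac{3}{4}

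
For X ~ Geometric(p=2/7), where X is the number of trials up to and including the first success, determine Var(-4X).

For X ~ Geometric(p=2/7), where X is the number of trials up to and including the first success:
Var(X) = \frac{35}{4}
Var(-4X) = (-4)² × Var(X) = 16 × \frac{35}{4} = 140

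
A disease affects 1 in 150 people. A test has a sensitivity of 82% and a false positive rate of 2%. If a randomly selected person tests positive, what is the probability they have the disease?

Let D = the rare event, + = positive/flagged.
P(D) = 1/150
P(+|D) = 82/100 = 41/50
P(+|D') = 2/100 = 1/50
P(+) = P(+|D)P(D) + P(+|D')P(D')
     = \frac{41}{50} × \frac{1}{150} + \frac{1}{50} × \frac{149}{150}
     = \frac{19}{750}
P(D|+) = P(+|D)P(D)/P(+) = \frac{41}{190}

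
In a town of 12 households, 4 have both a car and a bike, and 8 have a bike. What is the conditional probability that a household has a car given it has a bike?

P(A ∩ B) = 4/12 = 1/3
P(B) = 8/12 = 2/3
P(A|B) = P(A ∩ B) / P(B) = (1/3) / (2/3) = 1/2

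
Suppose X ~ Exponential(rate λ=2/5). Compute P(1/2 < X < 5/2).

P(1/2 < X < 5/2) = ∫_{1/2}^{5/2} f(x) dx
where f(x) = \frac{2 e^{- \frac{2 x}{5}}}{5}
= - \frac{1}{e} + e^{- \frac{1}{5}}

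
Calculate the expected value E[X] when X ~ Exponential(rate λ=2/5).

For X ~ Exponential(rate λ=2/5), the expected value is:
E[X] = \frac{5}{2}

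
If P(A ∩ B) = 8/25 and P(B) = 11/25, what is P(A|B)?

P(A|B) = P(A ∩ B) / P(B)
= (8/25) / (11/25)
= 8/11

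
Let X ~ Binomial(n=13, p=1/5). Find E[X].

For X ~ Binomial(n=13, p=1/5), the expected value is:
E[X] = \frac{13}{5}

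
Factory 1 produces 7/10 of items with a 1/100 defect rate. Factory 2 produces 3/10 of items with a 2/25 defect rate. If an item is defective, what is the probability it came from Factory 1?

Using Bayes' theorem:
P(F1) = 7/10, P(D|F1) = 1/100
P(F2) = 3/10, P(D|F2) = 2/25
P(D) = P(D|F1)P(F1) + P(D|F2)P(F2)
     = \frac{31}{1000}
P(F1|D) = P(D|F1)P(F1) / P(D)
= \frac{7}{31}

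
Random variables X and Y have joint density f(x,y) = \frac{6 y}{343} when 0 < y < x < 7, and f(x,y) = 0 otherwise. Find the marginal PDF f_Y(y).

f_Y(y) = ∫_y^7 \frac{6 y}{343} dx = \frac{6 y \left(7 - y\right)}{343}
for 0 < y < 7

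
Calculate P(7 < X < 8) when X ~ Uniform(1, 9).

P(7 < X < 8) = ∫_{7}^{8} f(x) dx
where f(x) = \frac{1}{8}
= \frac{1}{8}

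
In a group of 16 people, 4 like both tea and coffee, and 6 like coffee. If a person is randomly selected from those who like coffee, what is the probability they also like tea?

P(A ∩ B) = 4/16 = 1/4
P(B) = 6/16 = 3/8
P(A|B) = P(A ∩ B) / P(B) = (1/4) / (3/8) = 2/3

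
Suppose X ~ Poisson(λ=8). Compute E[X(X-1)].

E[X(X-1)] = E[X² - X] = E[X²] - E[X]
E[X] = 8
E[X²] = Var(X) + (E[X])² = 8 + (8)² = 72
E[X(X-1)] = 72 - 8 = 64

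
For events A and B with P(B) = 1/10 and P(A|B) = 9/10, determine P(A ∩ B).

By definition, P(A|B) = P(A ∩ B) / P(B)
So P(A ∩ B) = P(A|B) × P(B)
= 9/10 × 1/10
= 9/100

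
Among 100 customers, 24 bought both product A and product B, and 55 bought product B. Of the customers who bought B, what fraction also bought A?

P(A ∩ B) = 24/100 = 6/25
P(B) = 55/100 = 11/20
P(A|B) = P(A ∩ B) / P(B) = (6/25) / (11/20) = 24/55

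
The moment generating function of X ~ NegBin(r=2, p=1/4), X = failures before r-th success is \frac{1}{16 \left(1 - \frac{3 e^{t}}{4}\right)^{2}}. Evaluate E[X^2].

To find E[X^2], compute M^(2)(0):
M^(1)(t) = \frac{3 e^{t}}{32 \left(1 - \frac{3 e^{t}}{4}\right)^{3}}
M^(2)(t) = \frac{3 e^{t}}{32 \left(1 - \frac{3 e^{t}}{4}\right)^{3}} + \frac{27 e^{2 t}}{128 \left(1 - \frac{3 e^{t}}{4}\right)^{4}}
M^(2)(0) = 60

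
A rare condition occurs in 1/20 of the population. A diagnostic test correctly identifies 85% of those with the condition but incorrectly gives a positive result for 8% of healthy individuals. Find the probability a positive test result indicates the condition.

Let D = the rare event, + = positive/flagged.
P(D) = 1/20
P(+|D) = 85/100 = 17/20
P(+|D') = 8/100 = 2/25
P(+) = P(+|D)P(D) + P(+|D')P(D')
     = \frac{17}{20} × \frac{1}{20} + \frac{2}{25} × \frac{19}{20}
     = \frac{237}{2000}
P(D|+) = P(+|D)P(D)/P(+) = \frac{85}{237}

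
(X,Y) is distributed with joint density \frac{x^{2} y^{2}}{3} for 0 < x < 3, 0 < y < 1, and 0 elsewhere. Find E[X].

f_X(x) = ∫_0^1 \frac{x^{2} y^{2}}{3} dy = \frac{x^{2}}{9}
E[X] = ∫_0^3 x × (\frac{x^{2}}{9}) dx = \frac{9}{4}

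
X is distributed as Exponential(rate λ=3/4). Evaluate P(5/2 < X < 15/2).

P(5/2 < X < 15/2) = ∫_{5/2}^{15/2} f(x) dx
where f(x) = \frac{3 e^{- \frac{3 x}{4}}}{4}
= - \frac{1 - e^{\frac{15}{4}}}{e^{\frac{45}{8}}}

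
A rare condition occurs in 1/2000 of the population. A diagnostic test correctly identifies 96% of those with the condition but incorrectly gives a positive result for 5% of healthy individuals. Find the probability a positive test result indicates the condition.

Let D = the rare event, + = positive/flagged.
P(D) = 1/2000
P(+|D) = 96/100 = 24/25
P(+|D') = 5/100 = 1/20
P(+) = P(+|D)P(D) + P(+|D')P(D')
     = \frac{24}{25} × \frac{1}{2000} + \frac{1}{20} × \frac{1999}{2000}
     = \frac{10091}{200000}
P(D|+) = P(+|D)P(D)/P(+) = \frac{96}{10091}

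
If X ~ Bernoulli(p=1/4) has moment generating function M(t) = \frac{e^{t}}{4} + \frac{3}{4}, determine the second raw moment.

To find E[X^2], compute M^(2)(0):
M^(1)(t) = \frac{e^{t}}{4}
M^(2)(t) = \frac{e^{t}}{4}
M^(2)(0) = \frac{1}{4}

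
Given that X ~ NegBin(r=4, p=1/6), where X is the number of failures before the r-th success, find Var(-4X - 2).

For X ~ NegBin(r=4, p=1/6), where X is the number of failures before the r-th success:
Var(X) = 120
Var(-4X - 2) = (-4)² × Var(X) = 16 × 120 = 1920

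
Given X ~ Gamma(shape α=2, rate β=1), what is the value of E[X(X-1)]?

E[X(X-1)] = E[X² - X] = E[X²] - E[X]
E[X] = 2
E[X²] = Var(X) + (E[X])² = 2 + (2)² = 6
E[X(X-1)] = 6 - 2 = 4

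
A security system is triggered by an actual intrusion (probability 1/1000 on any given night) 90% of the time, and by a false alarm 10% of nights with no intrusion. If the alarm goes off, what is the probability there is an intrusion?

Let D = the rare event, + = positive/flagged.
P(D) = 1/1000
P(+|D) = 90/100 = 9/10
P(+|D') = 10/100 = 1/10
P(+) = P(+|D)P(D) + P(+|D')P(D')
     = \frac{9}{10} × \frac{1}{1000} + \frac{1}{10} × \frac{999}{1000}
     = \frac{63}{625}
P(D|+) = P(+|D)P(D)/P(+) = \frac{1}{112}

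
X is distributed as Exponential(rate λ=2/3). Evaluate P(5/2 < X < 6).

P(5/2 < X < 6) = ∫_{5/2}^{6} f(x) dx
where f(x) = \frac{2 e^{- \frac{2 x}{3}}}{3}
= - \frac{1}{e^{4}} + e^{- \frac{5}{3}}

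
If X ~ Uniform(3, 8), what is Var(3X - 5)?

For X ~ Uniform(3, 8):
Var(X) = \frac{25}{12}
Var(3X - 5) = (3)² × Var(X) = 9 × \frac{25}{12} = \frac{75}{4}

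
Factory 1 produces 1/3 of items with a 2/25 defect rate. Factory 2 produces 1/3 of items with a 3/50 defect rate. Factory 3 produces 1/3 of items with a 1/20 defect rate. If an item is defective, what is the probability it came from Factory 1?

Using Bayes' theorem:
P(F1) = 1/3, P(D|F1) = 2/25
P(F2) = 1/3, P(D|F2) = 3/50
P(F3) = 1/3, P(D|F3) = 1/20
P(D) = P(D|F1)P(F1) + P(D|F2)P(F2) + P(D|F3)P(F3)
     = \frac{19}{300}
P(F1|D) = P(D|F1)P(F1) / P(D)
= \frac{8}{19}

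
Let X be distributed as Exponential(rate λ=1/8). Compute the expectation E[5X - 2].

For X ~ Exponential(rate λ=1/8):
E[X] = 8
E[5X - 2] = 5 × E[X] - 2 = 38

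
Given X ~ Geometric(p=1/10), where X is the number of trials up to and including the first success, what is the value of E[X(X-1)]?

E[X(X-1)] = E[X² - X] = E[X²] - E[X]
E[X] = 10
E[X²] = Var(X) + (E[X])² = 90 + (10)² = 190
E[X(X-1)] = 190 - 10 = 180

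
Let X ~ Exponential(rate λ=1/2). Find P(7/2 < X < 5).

P(7/2 < X < 5) = ∫_{7/2}^{5} f(x) dx
where f(x) = \frac{e^{- \frac{x}{2}}}{2}
= - \frac{1}{e^{\frac{5}{2}}} + e^{- \frac{7}{4}}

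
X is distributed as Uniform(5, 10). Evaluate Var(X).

For X ~ Uniform(5, 10):
Var(X) = \frac{25}{12}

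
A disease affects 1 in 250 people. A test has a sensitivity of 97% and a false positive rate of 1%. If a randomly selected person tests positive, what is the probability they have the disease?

Let D = the rare event, + = positive/flagged.
P(D) = 1/250
P(+|D) = 97/100
P(+|D') = 1/100
P(+) = P(+|D)P(D) + P(+|D')P(D')
     = \frac{97}{100} × \frac{1}{250} + \frac{1}{100} × \frac{249}{250}
     = \frac{173}{12500}
P(D|+) = P(+|D)P(D)/P(+) = \frac{97}{346}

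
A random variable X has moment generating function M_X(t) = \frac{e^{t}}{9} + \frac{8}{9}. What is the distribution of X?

The MGF M(t) = \frac{e^{t}}{9} + \frac{8}{9} is the standard form for the Bernoulli distribution.
Comparing with the known MGF formula identifies: Bernoulli(p=1/9)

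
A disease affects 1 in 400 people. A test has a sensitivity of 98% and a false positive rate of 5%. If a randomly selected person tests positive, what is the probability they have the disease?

Let D = the rare event, + = positive/flagged.
P(D) = 1/400
P(+|D) = 98/100 = 49/50
P(+|D') = 5/100 = 1/20
P(+) = P(+|D)P(D) + P(+|D')P(D')
     = \frac{49}{50} × \frac{1}{400} + \frac{1}{20} × \frac{399}{400}
     = \frac{2093}{40000}
P(D|+) = P(+|D)P(D)/P(+) = \frac{14}{299}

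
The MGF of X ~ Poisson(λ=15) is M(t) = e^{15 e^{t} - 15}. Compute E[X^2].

To find E[X^2], compute M^(2)(0):
M^(1)(t) = 15 e^{t} e^{15 e^{t} - 15}
M^(2)(t) = 225 e^{2 t} e^{15 e^{t} - 15} + 15 e^{t} e^{15 e^{t} - 15}
M^(2)(0) = 240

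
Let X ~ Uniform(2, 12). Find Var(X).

For X ~ Uniform(2, 12):
Var(X) = \frac{25}{3}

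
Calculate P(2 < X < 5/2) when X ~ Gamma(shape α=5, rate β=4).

P(2 < X < 5/2) = ∫_{2}^{5/2} f(x) dx
where f(x) = \frac{128 x^{4} e^{- 4 x}}{3}
= \frac{-1933 + 891 e^{2}}{3 e^{10}}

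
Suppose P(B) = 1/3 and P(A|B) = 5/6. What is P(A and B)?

By definition, P(A|B) = P(A ∩ B) / P(B)
So P(A ∩ B) = P(A|B) × P(B)
= 5/6 × 1/3
= 5/18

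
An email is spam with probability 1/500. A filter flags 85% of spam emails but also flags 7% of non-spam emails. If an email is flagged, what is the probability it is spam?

Let D = the rare event, + = positive/flagged.
P(D) = 1/500
P(+|D) = 85/100 = 17/20
P(+|D') = 7/100
P(+) = P(+|D)P(D) + P(+|D')P(D')
     = \frac{17}{20} × \frac{1}{500} + \frac{7}{100} × \frac{499}{500}
     = \frac{1789}{25000}
P(D|+) = P(+|D)P(D)/P(+) = \frac{85}{3578}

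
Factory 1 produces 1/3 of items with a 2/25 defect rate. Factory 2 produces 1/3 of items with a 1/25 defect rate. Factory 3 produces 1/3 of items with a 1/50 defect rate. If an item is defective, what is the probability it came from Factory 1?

Using Bayes' theorem:
P(F1) = 1/3, P(D|F1) = 2/25
P(F2) = 1/3, P(D|F2) = 1/25
P(F3) = 1/3, P(D|F3) = 1/50
P(D) = P(D|F1)P(F1) + P(D|F2)P(F2) + P(D|F3)P(F3)
     = \frac{7}{150}
P(F1|D) = P(D|F1)P(F1) / P(D)
= \frac{4}{7}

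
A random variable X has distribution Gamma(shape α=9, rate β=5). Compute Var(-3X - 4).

For X ~ Gamma(shape α=9, rate β=5):
Var(X) = \frac{9}{25}
Var(-3X - 4) = (-3)² × Var(X) = 9 × \frac{9}{25} = \frac{81}{25}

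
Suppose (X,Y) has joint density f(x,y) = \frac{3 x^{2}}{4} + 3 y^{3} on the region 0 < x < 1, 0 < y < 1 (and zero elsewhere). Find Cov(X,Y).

E[XY] = ∫∫ xy × f(x,y) dx dy = \frac{63}{160}
E[X] = \frac{9}{16}
E[Y] = \frac{29}{40}
Cov(X,Y) = E[XY] - E[X]E[Y] = - \frac{9}{640}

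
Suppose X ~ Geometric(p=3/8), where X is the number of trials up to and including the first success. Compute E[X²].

Using the identity E[X²] = Var(X) + (E[X])²:
E[X] = \frac{8}{3}
Var(X) = \frac{40}{9}
E[X²] = \frac{40}{9} + (\frac{8}{3})²
= \frac{104}{9}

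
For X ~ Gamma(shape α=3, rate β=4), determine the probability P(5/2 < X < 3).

P(5/2 < X < 3) = ∫_{5/2}^{3} f(x) dx
where f(x) = 32 x^{2} e^{- 4 x}
= \frac{-85 + 61 e^{2}}{e^{12}}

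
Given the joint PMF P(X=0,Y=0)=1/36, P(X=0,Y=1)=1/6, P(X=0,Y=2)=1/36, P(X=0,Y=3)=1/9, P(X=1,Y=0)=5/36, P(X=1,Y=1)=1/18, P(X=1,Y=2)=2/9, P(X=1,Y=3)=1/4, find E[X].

First find marginal of X:
P(X=0) = 1/3
P(X=1) = 2/3
E[X] = 0 × 1/3 + 1 × 2/3 = 2/3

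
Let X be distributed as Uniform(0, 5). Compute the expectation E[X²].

Using the identity E[X²] = Var(X) + (E[X])²:
E[X] = \frac{5}{2}
Var(X) = \frac{25}{12}
E[X²] = \frac{25}{12} + (\frac{5}{2})²
= \frac{25}{3}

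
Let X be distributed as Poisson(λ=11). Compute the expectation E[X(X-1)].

E[X(X-1)] = E[X² - X] = E[X²] - E[X]
E[X] = 11
E[X²] = Var(X) + (E[X])² = 11 + (11)² = 132
E[X(X-1)] = 132 - 11 = 121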